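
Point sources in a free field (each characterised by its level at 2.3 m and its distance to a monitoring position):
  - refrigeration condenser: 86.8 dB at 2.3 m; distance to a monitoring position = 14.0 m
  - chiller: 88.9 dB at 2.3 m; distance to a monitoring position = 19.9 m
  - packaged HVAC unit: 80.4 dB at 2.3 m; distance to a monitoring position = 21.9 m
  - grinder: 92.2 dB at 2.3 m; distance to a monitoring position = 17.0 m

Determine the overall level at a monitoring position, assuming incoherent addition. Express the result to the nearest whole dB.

77 dB

First find each source's level at the receiver (point-source: −20·log₁₀(r/r_ref)), then combine on an intensity basis.
refrigeration condenser: 86.8 − 20·log₁₀(14.0/2.3) = 86.8 − 15.69 = 71.11 dB.
chiller: 88.9 − 20·log₁₀(19.9/2.3) = 88.9 − 18.74 = 70.16 dB.
packaged HVAC unit: 80.4 − 20·log₁₀(21.9/2.3) = 80.4 − 19.57 = 60.83 dB.
grinder: 92.2 − 20·log₁₀(17.0/2.3) = 92.2 − 17.37 = 74.83 dB.
Σ 10^(L/10) = 5.487e+07 → L_total = 10·log₁₀(5.487e+07) = 77.39 dB.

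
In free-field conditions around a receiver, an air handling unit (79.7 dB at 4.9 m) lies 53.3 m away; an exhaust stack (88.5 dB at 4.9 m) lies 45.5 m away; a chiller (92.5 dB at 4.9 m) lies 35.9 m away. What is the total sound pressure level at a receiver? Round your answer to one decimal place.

76.2 dB

Propagate each source to the receiver with L = L_ref − 20·log₁₀(r/r_ref), then add intensities.
air handling unit: 79.7 − 20·log₁₀(53.3/4.9) = 79.7 − 20.73 = 58.97 dB.
exhaust stack: 88.5 − 20·log₁₀(45.5/4.9) = 88.5 − 19.36 = 69.14 dB.
chiller: 92.5 − 20·log₁₀(35.9/4.9) = 92.5 − 17.30 = 75.20 dB.
Σ 10^(L/10) = 4.213e+07 → L_total = 10·log₁₀(4.213e+07) = 76.25 dB.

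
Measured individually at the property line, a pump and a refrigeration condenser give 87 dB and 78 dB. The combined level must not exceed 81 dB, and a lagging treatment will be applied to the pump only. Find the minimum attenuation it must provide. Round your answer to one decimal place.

Everything except the pump sums to 10^(78/10) = 6.310e+07 in linear terms, 78.00 dB.
To meet 81 dB overall, the treated pump may contribute at most 10^(81/10) − 6.310e+07 = 6.280e+07, i.e. 77.98 dB.
So the pump must be reduced from 87 to 77.98 dB: IL = 9.02 dB.

9.0 dB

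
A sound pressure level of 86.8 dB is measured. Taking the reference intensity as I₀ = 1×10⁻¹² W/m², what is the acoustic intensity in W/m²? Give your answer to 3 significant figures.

0.000479 W/m²

I = I₀·10^(L/10) = 10⁻¹² × 10^(86.8/10) = 10^(-3.320).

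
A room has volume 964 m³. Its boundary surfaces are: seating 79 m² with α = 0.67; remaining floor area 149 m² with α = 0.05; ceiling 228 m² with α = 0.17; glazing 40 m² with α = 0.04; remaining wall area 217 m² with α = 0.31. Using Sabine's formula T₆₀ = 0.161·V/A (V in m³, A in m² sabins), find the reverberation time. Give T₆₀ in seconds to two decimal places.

0.92 s

Total absorption A = 79·0.67 + 149·0.05 + 228·0.17 + 40·0.04 + 217·0.31 = 168.01 m² sabins.
T₆₀ = 0.161·V/A = 0.161·964/168.01 = 0.924 s.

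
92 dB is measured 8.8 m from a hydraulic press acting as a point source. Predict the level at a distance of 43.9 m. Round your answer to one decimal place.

For a point source, L₂ = L₁ − 20·log₁₀(r₂/r₁).
L₂ = 92 − 20·log₁₀(43.9/8.8) = 92 − 13.960 = 78.04 dB.

78.0 dB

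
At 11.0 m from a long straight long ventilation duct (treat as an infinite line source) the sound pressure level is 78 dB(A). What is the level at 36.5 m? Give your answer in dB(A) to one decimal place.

Line-source attenuation: ΔL = 10·log₁₀(r₂/r₁) = 10·log₁₀(36.5/11.0) = 5.209 dB.
L₂ = 78 − 10·log₁₀(36.5/11.0) = 78 − 5.209 = 72.79 dB(A).

72.8 dB(A)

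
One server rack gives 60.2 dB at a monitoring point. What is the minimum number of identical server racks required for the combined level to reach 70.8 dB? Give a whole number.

12

N identical sources give L₁ + 10·log₁₀ N, so require 10·log₁₀ N ≥ 70.8 − 60.2 = 10.6 dB.
N ≥ 10^(10.6/10) = 11.482, so N = 12.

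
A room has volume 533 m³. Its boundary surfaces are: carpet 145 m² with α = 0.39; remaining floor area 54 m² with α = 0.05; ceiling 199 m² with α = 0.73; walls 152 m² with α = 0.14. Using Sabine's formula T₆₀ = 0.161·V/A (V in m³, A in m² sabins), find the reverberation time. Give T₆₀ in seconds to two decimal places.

0.38 s

Summing Sᵢαᵢ: 145·0.39 + 54·0.05 + 199·0.73 + 152·0.14 = 225.80 m².
T₆₀ = 0.161 × 533 / 225.80 = 0.380 s.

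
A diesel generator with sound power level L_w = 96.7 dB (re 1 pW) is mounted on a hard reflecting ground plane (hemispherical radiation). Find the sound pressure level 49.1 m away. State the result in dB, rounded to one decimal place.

L_p = L_w − 10·log₁₀(2π·r²) with r = 49.1 m.
2π·r² = 1.515e+04 m², 10·log₁₀ of that is 41.803 dB.
L_p = 96.7 − 41.803 = 54.90 dB.

54.9 dB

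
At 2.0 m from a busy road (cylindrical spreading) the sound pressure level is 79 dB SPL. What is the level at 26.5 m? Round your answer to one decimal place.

Line-source attenuation: ΔL = 10·log₁₀(r₂/r₁) = 10·log₁₀(26.5/2.0) = 11.222 dB.
L₂ = 79 − 10·log₁₀(26.5/2.0) = 79 − 11.222 = 67.78 dB SPL.

67.8 dB SPL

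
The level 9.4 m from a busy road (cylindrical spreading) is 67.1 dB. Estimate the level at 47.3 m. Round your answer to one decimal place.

Line-source attenuation: ΔL = 10·log₁₀(r₂/r₁) = 10·log₁₀(47.3/9.4) = 7.017 dB.
L₂ = 67.1 − 10·log₁₀(47.3/9.4) = 67.1 − 7.017 = 60.08 dB.

60.1 dB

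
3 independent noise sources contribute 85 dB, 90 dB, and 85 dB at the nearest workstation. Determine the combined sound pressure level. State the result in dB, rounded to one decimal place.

For uncorrelated sources the intensities add, so convert each level to linear form, sum, and take 10·log₁₀ of the total.
Σ 10^(L/10) = 10^(85/10) + 10^(90/10) + 10^(85/10) = 1.632e+09.
L_total = 10·log₁₀(1.632e+09) = 92.13 dB.

92.1 dB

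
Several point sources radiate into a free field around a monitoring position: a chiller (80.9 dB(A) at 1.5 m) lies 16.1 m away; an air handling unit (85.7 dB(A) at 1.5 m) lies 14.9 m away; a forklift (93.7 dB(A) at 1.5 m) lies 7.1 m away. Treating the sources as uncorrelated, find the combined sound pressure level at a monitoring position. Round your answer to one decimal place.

80.4 dB(A)

First find each source's level at the receiver (point-source: −20·log₁₀(r/r_ref)), then combine on an intensity basis.
chiller: 80.9 − 20·log₁₀(16.1/1.5) = 80.9 − 20.61 = 60.29 dB(A).
air handling unit: 85.7 − 20·log₁₀(14.9/1.5) = 85.7 − 19.94 = 65.76 dB(A).
forklift: 93.7 − 20·log₁₀(7.1/1.5) = 93.7 − 13.50 = 80.20 dB(A).
Σ 10^(L/10) = 1.095e+08 → L_total = 10·log₁₀(1.095e+08) = 80.39 dB(A).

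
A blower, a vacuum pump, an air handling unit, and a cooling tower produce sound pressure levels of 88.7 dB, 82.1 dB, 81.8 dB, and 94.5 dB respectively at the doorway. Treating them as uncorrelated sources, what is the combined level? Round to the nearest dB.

For uncorrelated sources the intensities add, so convert each level to linear form, sum, and take 10·log₁₀ of the total.
Σ 10^(L/10) = 10^(88.7/10) + 10^(82.1/10) + 10^(81.8/10) + 10^(94.5/10) = 3.873e+09.
L_total = 10·log₁₀(3.873e+09) = 95.88 dB.

96 dB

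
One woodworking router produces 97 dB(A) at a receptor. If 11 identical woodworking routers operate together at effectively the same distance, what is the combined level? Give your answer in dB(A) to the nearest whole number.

N identical incoherent sources raise the level by 10·log₁₀ N.
L_total = 97 + 10·log₁₀(11) = 97 + 10.414 = 107.41 dB(A).

107 dB(A)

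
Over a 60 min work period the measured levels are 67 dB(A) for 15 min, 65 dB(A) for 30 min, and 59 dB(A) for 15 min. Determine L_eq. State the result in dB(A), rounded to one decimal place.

64.8 dB(A)

L_eq = 10·log₁₀[(1/T)·Σ tᵢ·10^(Lᵢ/10)] with T = 60 min.
Σ tᵢ·10^(Lᵢ/10) = 15·10^(67/10) + 30·10^(65/10) + 15·10^(59/10) = 1.820e+08.
L_eq = 10·log₁₀(1.820e+08/60) = 64.82 dB(A).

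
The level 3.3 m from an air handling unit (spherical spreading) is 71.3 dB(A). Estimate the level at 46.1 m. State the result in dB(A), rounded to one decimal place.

For a point source, L₂ = L₁ − 20·log₁₀(r₂/r₁).
L₂ = 71.3 − 20·log₁₀(46.1/3.3) = 71.3 − 22.904 = 48.40 dB(A).

48.4 dB(A)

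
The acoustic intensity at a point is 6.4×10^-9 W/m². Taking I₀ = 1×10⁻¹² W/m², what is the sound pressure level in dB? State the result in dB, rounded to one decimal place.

38.1 dB

L = 10·log₁₀(I/I₀) = 10·log₁₀(6.4×10^-9/10⁻¹²) = 10·log₁₀(6.4×10^3).
L = 10·(0.8062 + 3) = 38.06 dB.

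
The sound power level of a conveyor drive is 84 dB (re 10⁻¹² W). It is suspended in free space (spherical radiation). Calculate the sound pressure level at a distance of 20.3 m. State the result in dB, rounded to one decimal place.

L_p = L_w − 10·log₁₀(4π·r²) with r = 20.3 m.
4π·r² = 5178 m², 10·log₁₀ of that is 37.142 dB.
L_p = 84 − 37.142 = 46.86 dB.

46.9 dB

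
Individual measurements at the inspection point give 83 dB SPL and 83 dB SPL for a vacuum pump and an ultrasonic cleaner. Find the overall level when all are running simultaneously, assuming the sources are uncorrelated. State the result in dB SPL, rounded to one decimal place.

For uncorrelated sources the intensities add, so convert each level to linear form, sum, and take 10·log₁₀ of the total.
Σ 10^(L/10) = 10^(83/10) + 10^(83/10) = 3.991e+08.
L_total = 10·log₁₀(3.991e+08) = 86.01 dB SPL.

86.0 dB SPL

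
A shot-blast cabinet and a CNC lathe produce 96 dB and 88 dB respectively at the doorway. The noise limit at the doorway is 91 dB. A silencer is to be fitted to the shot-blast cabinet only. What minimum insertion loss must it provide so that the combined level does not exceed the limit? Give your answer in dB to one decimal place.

8.0 dB

The untreated sources together contribute 10^(88/10) = 6.310e+08, i.e. 88.00 dB.
To meet 91 dB overall, the treated shot-blast cabinet may contribute at most 10^(91/10) − 6.310e+08 = 6.280e+08, i.e. 87.98 dB.
So the shot-blast cabinet must be reduced from 96 to 87.98 dB: IL = 8.02 dB.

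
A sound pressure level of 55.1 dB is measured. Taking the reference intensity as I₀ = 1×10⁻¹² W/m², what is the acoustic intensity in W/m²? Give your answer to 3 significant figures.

L = 10·log₁₀(I/I₀) ⇒ I = I₀·10^(L/10) = 10⁻¹² × 10^5.51.

3.24e-07 W/m²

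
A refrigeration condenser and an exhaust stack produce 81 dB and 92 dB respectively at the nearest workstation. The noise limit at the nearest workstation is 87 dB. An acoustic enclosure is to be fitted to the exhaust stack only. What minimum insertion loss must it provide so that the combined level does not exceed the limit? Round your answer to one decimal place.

Fixed contribution from the other source: Σ 10^(L/10) = 10^(81/10) = 1.259e+08 (81.00 dB).
To meet 87 dB overall, the treated exhaust stack may contribute at most 10^(87/10) − 1.259e+08 = 3.753e+08, i.e. 85.74 dB.
Required insertion loss = 92 − 85.74 = 6.26 dB.

6.3 dB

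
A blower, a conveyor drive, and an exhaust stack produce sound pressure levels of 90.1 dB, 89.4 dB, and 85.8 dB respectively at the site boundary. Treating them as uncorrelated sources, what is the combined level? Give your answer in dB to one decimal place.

For uncorrelated sources the intensities add, so convert each level to linear form, sum, and take 10·log₁₀ of the total.
Σ 10^(L/10) = 10^(90.1/10) + 10^(89.4/10) + 10^(85.8/10) = 2.274e+09.
L_total = 10·log₁₀(2.274e+09) = 93.57 dB.

93.6 dB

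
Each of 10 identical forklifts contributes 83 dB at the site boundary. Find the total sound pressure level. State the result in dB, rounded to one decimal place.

N identical incoherent sources raise the level by 10·log₁₀ N.
L_total = 83 + 10·log₁₀(10) = 83 + 10.000 = 93.00 dB.

93.0 dB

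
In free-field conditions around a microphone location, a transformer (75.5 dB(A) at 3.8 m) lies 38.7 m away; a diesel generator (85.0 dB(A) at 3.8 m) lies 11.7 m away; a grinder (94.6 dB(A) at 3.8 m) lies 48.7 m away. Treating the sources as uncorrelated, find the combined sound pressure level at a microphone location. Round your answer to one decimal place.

First find each source's level at the receiver (point-source: −20·log₁₀(r/r_ref)), then combine on an intensity basis.
transformer: 75.5 − 20·log₁₀(38.7/3.8) = 75.5 − 20.16 = 55.34 dB(A).
diesel generator: 85.0 − 20·log₁₀(11.7/3.8) = 85.0 − 9.77 = 75.23 dB(A).
grinder: 94.6 − 20·log₁₀(48.7/3.8) = 94.6 − 22.15 = 72.45 dB(A).
Σ 10^(L/10) = 5.126e+07 → L_total = 10·log₁₀(5.126e+07) = 77.10 dB(A).

77.1 dB(A)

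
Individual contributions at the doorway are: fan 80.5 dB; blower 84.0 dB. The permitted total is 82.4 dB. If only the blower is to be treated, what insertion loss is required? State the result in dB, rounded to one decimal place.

6.1 dB

The untreated sources together contribute 10^(80.5/10) = 1.122e+08, i.e. 80.50 dB.
The limit corresponds to 10^(82.4/10) = 1.738e+08; subtracting the fixed part leaves 6.158e+07 for the blower, i.e. 77.89 dB.
So the blower must be reduced from 84.0 to 77.89 dB: IL = 6.11 dB.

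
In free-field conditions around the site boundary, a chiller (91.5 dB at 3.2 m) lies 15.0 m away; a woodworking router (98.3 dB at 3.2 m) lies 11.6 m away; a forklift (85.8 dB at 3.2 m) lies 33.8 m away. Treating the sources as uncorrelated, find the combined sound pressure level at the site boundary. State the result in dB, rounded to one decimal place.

Apply inverse-square spreading to bring every level to the receiver, then sum 10^(L/10).
chiller: 91.5 − 20·log₁₀(15.0/3.2) = 91.5 − 13.42 = 78.08 dB.
woodworking router: 98.3 − 20·log₁₀(11.6/3.2) = 98.3 − 11.19 = 87.11 dB.
forklift: 85.8 − 20·log₁₀(33.8/3.2) = 85.8 − 20.48 = 65.32 dB.
Σ 10^(L/10) = 5.822e+08 → L_total = 10·log₁₀(5.822e+08) = 87.65 dB.

87.7 dB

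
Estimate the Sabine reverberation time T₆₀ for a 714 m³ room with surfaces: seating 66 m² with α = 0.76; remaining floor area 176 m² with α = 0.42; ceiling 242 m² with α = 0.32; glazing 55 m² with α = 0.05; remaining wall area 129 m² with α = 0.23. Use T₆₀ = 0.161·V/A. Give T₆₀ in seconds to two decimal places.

Total absorption A = 66·0.76 + 176·0.42 + 242·0.32 + 55·0.05 + 129·0.23 = 233.94 m² sabins.
T₆₀ = 0.161 × 714 / 233.94 = 0.491 s.

0.49 s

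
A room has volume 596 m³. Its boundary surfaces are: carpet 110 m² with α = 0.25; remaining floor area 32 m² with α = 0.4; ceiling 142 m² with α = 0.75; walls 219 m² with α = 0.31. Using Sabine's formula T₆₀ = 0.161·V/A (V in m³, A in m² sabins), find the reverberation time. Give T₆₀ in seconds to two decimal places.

0.45 s

A = Σ Sᵢαᵢ = 110·0.25 + 32·0.4 + 142·0.75 + 219·0.31 = 214.69 m².
T₆₀ = 0.161·V/A = 0.161·596/214.69 = 0.447 s.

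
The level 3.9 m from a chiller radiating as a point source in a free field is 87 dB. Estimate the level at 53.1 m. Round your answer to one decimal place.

64.3 dB

For a point source, L₂ = L₁ − 20·log₁₀(r₂/r₁).
L₂ = 87 − 20·log₁₀(53.1/3.9) = 87 − 22.681 = 64.32 dB.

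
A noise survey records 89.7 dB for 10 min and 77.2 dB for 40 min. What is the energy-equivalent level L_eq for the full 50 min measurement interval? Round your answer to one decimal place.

83.6 dB

L_eq = 10·log₁₀[(1/T)·Σ tᵢ·10^(Lᵢ/10)] with T = 50 min.
Σ tᵢ·10^(Lᵢ/10) = 10·10^(89.7/10) + 40·10^(77.2/10) = 1.143e+10.
L_eq = 10·log₁₀(1.143e+10/50) = 83.59 dB.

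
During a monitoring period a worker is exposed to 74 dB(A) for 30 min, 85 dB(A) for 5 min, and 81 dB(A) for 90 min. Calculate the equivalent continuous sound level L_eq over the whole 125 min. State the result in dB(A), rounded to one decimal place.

The energy average is taken in the linear domain: L_eq = 10·log₁₀[(Σ tᵢ·10^(Lᵢ/10))/T], T = 125 min.
Σ tᵢ·10^(Lᵢ/10) = 30·10^(74/10) + 5·10^(85/10) + 90·10^(81/10) = 1.367e+10.
L_eq = 10·log₁₀(1.367e+10/125) = 80.39 dB(A).

80.4 dB(A)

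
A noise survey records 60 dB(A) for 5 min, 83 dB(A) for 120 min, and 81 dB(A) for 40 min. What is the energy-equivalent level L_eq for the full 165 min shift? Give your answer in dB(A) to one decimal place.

The energy average is taken in the linear domain: L_eq = 10·log₁₀[(Σ tᵢ·10^(Lᵢ/10))/T], T = 165 min.
Σ tᵢ·10^(Lᵢ/10) = 5·10^(60/10) + 120·10^(83/10) + 40·10^(81/10) = 2.898e+10.
L_eq = 10·log₁₀(2.898e+10/165) = 82.45 dB(A).

82.4 dB(A)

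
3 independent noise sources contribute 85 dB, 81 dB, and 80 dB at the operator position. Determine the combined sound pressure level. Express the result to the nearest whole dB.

87 dB

Incoherent sources combine by intensity addition: L_total = 10·log₁₀(Σ 10^(L_i/10)).
Σ 10^(L/10) = 10^(85/10) + 10^(81/10) + 10^(80/10) = 5.421e+08.
L_total = 10·log₁₀(5.421e+08) = 87.34 dB.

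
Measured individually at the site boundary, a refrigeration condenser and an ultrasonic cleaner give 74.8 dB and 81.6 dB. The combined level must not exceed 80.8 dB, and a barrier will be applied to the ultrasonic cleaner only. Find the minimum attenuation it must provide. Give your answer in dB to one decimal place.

2.1 dB

Everything except the ultrasonic cleaner sums to 10^(74.8/10) = 3.020e+07 in linear terms, 74.80 dB.
The limit corresponds to 10^(80.8/10) = 1.202e+08; subtracting the fixed part leaves 9.003e+07 for the ultrasonic cleaner, i.e. 79.54 dB.
Required insertion loss = 81.6 − 79.54 = 2.06 dB.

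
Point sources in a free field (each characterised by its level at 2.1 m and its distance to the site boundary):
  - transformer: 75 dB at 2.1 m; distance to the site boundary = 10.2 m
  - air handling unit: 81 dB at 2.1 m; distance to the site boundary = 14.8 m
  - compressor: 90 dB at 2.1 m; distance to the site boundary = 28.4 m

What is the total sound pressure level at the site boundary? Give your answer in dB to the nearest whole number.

70 dB

Apply inverse-square spreading to bring every level to the receiver, then sum 10^(L/10).
transformer: 75 − 20·log₁₀(10.2/2.1) = 75 − 13.73 = 61.27 dB.
air handling unit: 81 − 20·log₁₀(14.8/2.1) = 81 − 16.96 = 64.04 dB.
compressor: 90 − 20·log₁₀(28.4/2.1) = 90 − 22.62 = 67.38 dB.
Σ 10^(L/10) = 9.343e+06 → L_total = 10·log₁₀(9.343e+06) = 69.70 dB.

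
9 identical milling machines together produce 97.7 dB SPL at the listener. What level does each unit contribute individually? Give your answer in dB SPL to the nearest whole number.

For N identical incoherent sources L_total = L₁ + 10·log₁₀ N, so L₁ = 97.7 − 10·log₁₀(9) = 97.7 − 9.542.

88 dB SPL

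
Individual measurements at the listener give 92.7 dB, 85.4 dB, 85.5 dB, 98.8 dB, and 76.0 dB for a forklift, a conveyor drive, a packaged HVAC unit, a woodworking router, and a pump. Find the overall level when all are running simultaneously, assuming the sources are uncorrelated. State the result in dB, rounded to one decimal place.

Incoherent sources combine by intensity addition: L_total = 10·log₁₀(Σ 10^(L_i/10)).
Σ 10^(L/10) = 10^(92.7/10) + 10^(85.4/10) + 10^(85.5/10) + 10^(98.8/10) + 10^(76.0/10) = 1.019e+10.
L_total = 10·log₁₀(1.019e+10) = 100.08 dB.

100.1 dB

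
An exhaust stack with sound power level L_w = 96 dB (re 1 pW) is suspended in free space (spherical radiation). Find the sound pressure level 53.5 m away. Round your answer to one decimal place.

L_p = L_w − 10·log₁₀(4π·r²) with r = 53.5 m.
4π·r² = 3.597e+04 m², 10·log₁₀ of that is 45.559 dB.
L_p = 96 − 45.559 = 50.44 dB.

50.4 dB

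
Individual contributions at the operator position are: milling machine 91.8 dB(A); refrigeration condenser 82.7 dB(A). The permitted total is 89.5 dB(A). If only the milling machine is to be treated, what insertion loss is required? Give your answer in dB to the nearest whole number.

3 dB

The untreated sources together contribute 10^(82.7/10) = 1.862e+08, i.e. 82.70 dB(A).
The limit corresponds to 10^(89.5/10) = 8.913e+08; subtracting the fixed part leaves 7.050e+08 for the milling machine, i.e. 88.48 dB(A).
So the milling machine must be reduced from 91.8 to 88.48 dB(A): IL = 3.32 dB.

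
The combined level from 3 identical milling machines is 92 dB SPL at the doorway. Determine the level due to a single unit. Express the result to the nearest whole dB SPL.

87 dB SPL

Dividing the total intensity by 3 lowers the level by 10·log₁₀ 3 = 4.771 dB: L₁ = 92 − 4.771.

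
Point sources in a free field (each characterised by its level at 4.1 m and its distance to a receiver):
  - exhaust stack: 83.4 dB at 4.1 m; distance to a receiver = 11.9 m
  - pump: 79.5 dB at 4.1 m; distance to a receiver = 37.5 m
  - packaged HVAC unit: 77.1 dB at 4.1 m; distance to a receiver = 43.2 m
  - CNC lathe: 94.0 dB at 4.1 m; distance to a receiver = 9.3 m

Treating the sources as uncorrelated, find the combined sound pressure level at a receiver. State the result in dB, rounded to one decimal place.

87.1 dB

Apply inverse-square spreading to bring every level to the receiver, then sum 10^(L/10).
exhaust stack: 83.4 − 20·log₁₀(11.9/4.1) = 83.4 − 9.26 = 74.14 dB.
pump: 79.5 − 20·log₁₀(37.5/4.1) = 79.5 − 19.22 = 60.28 dB.
packaged HVAC unit: 77.1 − 20·log₁₀(43.2/4.1) = 77.1 − 20.45 = 56.65 dB.
CNC lathe: 94.0 − 20·log₁₀(9.3/4.1) = 94.0 − 7.11 = 86.89 dB.
Σ 10^(L/10) = 5.157e+08 → L_total = 10·log₁₀(5.157e+08) = 87.12 dB.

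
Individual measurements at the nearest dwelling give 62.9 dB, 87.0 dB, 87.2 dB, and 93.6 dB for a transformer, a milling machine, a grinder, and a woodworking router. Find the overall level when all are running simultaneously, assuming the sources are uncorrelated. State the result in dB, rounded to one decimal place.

For uncorrelated sources the intensities add, so convert each level to linear form, sum, and take 10·log₁₀ of the total.
Σ 10^(L/10) = 10^(62.9/10) + 10^(87.0/10) + 10^(87.2/10) + 10^(93.6/10) = 3.319e+09.
L_total = 10·log₁₀(3.319e+09) = 95.21 dB.

95.2 dB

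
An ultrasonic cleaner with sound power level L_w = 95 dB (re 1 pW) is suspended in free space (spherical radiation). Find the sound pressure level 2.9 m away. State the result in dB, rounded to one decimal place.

74.8 dB

The power spreads over a sphere of area 4π·r², so L_p = L_w − 10·log₁₀(4π·r²).
4π·r² = 105.7 m², 10·log₁₀ of that is 20.240 dB.
L_p = 95 − 20.240 = 74.76 dB.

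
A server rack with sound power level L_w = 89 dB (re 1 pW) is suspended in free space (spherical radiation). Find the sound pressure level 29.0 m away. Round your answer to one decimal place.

48.8 dB

L_p = L_w − 10·log₁₀(4π·r²) with r = 29.0 m.
4π·r² = 1.057e+04 m², 10·log₁₀ of that is 40.240 dB.
L_p = 89 − 40.240 = 48.76 dB.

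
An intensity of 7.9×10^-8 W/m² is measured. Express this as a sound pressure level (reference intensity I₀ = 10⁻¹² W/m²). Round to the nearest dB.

Dividing by I₀ shifts the exponent by 12: I/I₀ = 7.9×10^4.
L = 10·(0.8976 + 4) = 48.98 dB.

49 dB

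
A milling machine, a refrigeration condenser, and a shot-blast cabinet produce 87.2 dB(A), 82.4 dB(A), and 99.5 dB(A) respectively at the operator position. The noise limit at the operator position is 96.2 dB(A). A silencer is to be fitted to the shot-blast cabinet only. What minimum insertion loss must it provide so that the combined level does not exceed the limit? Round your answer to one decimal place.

The untreated sources together contribute 10^(87.2/10) + 10^(82.4/10) = 6.986e+08, i.e. 88.44 dB(A).
The limit corresponds to 10^(96.2/10) = 4.169e+09; subtracting the fixed part leaves 3.470e+09 for the shot-blast cabinet, i.e. 95.40 dB(A).
So the shot-blast cabinet must be reduced from 99.5 to 95.40 dB(A): IL = 4.10 dB.

4.1 dB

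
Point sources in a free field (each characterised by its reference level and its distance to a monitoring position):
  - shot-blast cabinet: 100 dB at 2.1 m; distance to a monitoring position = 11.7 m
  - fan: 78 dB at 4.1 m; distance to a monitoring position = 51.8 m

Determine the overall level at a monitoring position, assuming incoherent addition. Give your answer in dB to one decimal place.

Apply inverse-square spreading to bring every level to the receiver, then sum 10^(L/10).
shot-blast cabinet: 100 − 20·log₁₀(11.7/2.1) = 100 − 14.92 = 85.08 dB.
fan: 78 − 20·log₁₀(51.8/4.1) = 78 − 22.03 = 55.97 dB.
Σ 10^(L/10) = 3.226e+08 → L_total = 10·log₁₀(3.226e+08) = 85.09 dB.

85.1 dB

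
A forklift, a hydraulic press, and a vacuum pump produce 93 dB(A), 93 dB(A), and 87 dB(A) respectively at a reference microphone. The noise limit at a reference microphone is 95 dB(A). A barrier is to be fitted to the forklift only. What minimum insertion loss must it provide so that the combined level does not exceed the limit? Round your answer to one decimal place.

Everything except the forklift sums to 10^(93/10) + 10^(87/10) = 2.496e+09 in linear terms, 93.97 dB(A).
To meet 95 dB(A) overall, the treated forklift may contribute at most 10^(95/10) − 2.496e+09 = 6.658e+08, i.e. 88.23 dB(A).
Required insertion loss = 93 − 88.23 = 4.77 dB.

4.8 dB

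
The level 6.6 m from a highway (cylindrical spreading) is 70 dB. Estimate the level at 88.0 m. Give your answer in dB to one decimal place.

58.8 dB

Line-source attenuation: ΔL = 10·log₁₀(r₂/r₁) = 10·log₁₀(88.0/6.6) = 11.249 dB.
L₂ = 70 − 10·log₁₀(88.0/6.6) = 70 − 11.249 = 58.75 dB.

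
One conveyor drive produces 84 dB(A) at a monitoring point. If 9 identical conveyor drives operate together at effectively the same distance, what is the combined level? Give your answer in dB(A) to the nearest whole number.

With 9 equal, uncorrelated contributions the intensity is 9× that of one unit, giving a rise of 10·log₁₀ 9.
L_total = 84 + 10·log₁₀(9) = 84 + 9.542 = 93.54 dB(A).

94 dB(A)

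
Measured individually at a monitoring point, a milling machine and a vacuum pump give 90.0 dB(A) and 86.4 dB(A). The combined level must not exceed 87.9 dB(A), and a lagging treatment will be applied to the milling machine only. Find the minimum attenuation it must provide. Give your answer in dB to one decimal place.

7.4 dB

Fixed contribution from the other source: Σ 10^(L/10) = 10^(86.4/10) = 4.365e+08 (86.40 dB(A)).
The limit corresponds to 10^(87.9/10) = 6.166e+08; subtracting the fixed part leaves 1.801e+08 for the milling machine, i.e. 82.55 dB(A).
Required insertion loss = 90.0 − 82.55 = 7.45 dB.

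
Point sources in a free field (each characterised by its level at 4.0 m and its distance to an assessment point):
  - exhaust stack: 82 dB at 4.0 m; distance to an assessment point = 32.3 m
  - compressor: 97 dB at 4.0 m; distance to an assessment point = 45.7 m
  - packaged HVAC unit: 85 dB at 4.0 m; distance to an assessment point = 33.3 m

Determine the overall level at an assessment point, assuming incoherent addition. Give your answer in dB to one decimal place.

76.6 dB

Propagate each source to the receiver with L = L_ref − 20·log₁₀(r/r_ref), then add intensities.
exhaust stack: 82 − 20·log₁₀(32.3/4.0) = 82 − 18.14 = 63.86 dB.
compressor: 97 − 20·log₁₀(45.7/4.0) = 97 − 21.16 = 75.84 dB.
packaged HVAC unit: 85 − 20·log₁₀(33.3/4.0) = 85 − 18.41 = 66.59 dB.
Σ 10^(L/10) = 4.539e+07 → L_total = 10·log₁₀(4.539e+07) = 76.57 dB.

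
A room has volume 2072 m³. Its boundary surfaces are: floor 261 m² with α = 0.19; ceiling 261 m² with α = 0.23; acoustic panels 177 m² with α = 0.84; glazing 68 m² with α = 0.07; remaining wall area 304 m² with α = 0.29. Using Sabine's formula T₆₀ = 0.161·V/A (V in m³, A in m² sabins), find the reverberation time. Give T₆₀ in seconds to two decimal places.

Summing Sᵢαᵢ: 261·0.19 + 261·0.23 + 177·0.84 + 68·0.07 + 304·0.29 = 351.22 m².
T₆₀ = 0.161·V/A = 0.161·2072/351.22 = 0.950 s.

0.95 s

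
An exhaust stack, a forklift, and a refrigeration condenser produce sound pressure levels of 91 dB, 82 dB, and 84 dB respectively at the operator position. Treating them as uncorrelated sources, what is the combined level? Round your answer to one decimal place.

For uncorrelated sources the intensities add, so convert each level to linear form, sum, and take 10·log₁₀ of the total.
Σ 10^(L/10) = 10^(91/10) + 10^(82/10) + 10^(84/10) = 1.669e+09.
L_total = 10·log₁₀(1.669e+09) = 92.22 dB.

92.2 dB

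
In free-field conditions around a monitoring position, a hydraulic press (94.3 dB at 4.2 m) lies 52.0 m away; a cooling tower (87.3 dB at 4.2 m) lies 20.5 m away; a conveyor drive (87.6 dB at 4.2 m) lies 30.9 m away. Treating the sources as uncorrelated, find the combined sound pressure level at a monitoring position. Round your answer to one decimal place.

77.1 dB

Propagate each source to the receiver with L = L_ref − 20·log₁₀(r/r_ref), then add intensities.
hydraulic press: 94.3 − 20·log₁₀(52.0/4.2) = 94.3 − 21.86 = 72.44 dB.
cooling tower: 87.3 − 20·log₁₀(20.5/4.2) = 87.3 − 13.77 = 73.53 dB.
conveyor drive: 87.6 − 20·log₁₀(30.9/4.2) = 87.6 − 17.33 = 70.27 dB.
Σ 10^(L/10) = 5.073e+07 → L_total = 10·log₁₀(5.073e+07) = 77.05 dB.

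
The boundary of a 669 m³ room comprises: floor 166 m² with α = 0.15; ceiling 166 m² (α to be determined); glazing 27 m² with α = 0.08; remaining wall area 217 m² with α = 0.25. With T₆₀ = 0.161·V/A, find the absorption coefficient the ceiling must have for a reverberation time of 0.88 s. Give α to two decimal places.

A = 0.161·V/T₆₀ = 0.161·669/0.88 = 122.40 m² sabins.
Absorption from the other surfaces = 166·0.15 + 27·0.08 + 217·0.25 = 81.31 m², so the ceiling must supply 41.09 m² over 166 m².
α = 41.09/166 = 0.248.

0.25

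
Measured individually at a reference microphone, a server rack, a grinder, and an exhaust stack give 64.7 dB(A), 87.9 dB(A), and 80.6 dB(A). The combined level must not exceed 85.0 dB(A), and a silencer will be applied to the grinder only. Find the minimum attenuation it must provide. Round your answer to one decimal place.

4.9 dB

Fixed contribution from the other sources: Σ 10^(L/10) = 10^(64.7/10) + 10^(80.6/10) = 1.178e+08 (80.71 dB(A)).
To meet 85.0 dB(A) overall, the treated grinder may contribute at most 10^(85.0/10) − 1.178e+08 = 1.985e+08, i.e. 82.98 dB(A).
So the grinder must be reduced from 87.9 to 82.98 dB(A): IL = 4.92 dB.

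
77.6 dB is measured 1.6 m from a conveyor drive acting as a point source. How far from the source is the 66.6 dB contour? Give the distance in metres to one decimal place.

5.7 m

The 11.0 dB drop corresponds to a distance ratio of 10^(11.0/20) for a point source.
r₂ = 1.6·10^((77.6−66.6)/20) = 1.6·10^(11.0/20) = 5.68 m.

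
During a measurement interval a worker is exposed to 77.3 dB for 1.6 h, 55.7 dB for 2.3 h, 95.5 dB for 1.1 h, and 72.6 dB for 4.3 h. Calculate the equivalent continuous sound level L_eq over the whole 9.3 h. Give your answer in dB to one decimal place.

86.4 dB

Weight each interval's intensity by its duration and average over T = 9.3 h:
Σ tᵢ·10^(Lᵢ/10) = 1.6·10^(77.3/10) + 2.3·10^(55.7/10) + 1.1·10^(95.5/10) + 4.3·10^(72.6/10) = 4.068e+09.
L_eq = 10·log₁₀(4.068e+09/9.3) = 86.41 dB.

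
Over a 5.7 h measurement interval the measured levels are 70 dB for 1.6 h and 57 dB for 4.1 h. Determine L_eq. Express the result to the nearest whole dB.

65 dB

Weight each interval's intensity by its duration and average over T = 5.7 h:
Σ tᵢ·10^(Lᵢ/10) = 1.6·10^(70/10) + 4.1·10^(57/10) = 1.805e+07.
L_eq = 10·log₁₀(1.805e+07/5.7) = 65.01 dB.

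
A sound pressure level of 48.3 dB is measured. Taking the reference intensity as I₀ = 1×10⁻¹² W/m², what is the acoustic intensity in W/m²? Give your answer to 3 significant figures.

L = 10·log₁₀(I/I₀) ⇒ I = I₀·10^(L/10) = 10⁻¹² × 10^4.83.

6.76e-08 W/m²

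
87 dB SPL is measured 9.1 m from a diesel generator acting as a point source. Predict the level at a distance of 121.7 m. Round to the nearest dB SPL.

For a point source, L₂ = L₁ − 20·log₁₀(r₂/r₁).
L₂ = 87 − 20·log₁₀(121.7/9.1) = 87 − 22.525 = 64.48 dB SPL.

64 dB SPL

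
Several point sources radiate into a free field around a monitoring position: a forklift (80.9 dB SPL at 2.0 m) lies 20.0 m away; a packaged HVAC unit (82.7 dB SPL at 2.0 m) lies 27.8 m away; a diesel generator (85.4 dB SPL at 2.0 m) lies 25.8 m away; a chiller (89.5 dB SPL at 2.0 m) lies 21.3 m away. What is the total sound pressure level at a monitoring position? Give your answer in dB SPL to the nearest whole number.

71 dB SPL

Apply inverse-square spreading to bring every level to the receiver, then sum 10^(L/10).
forklift: 80.9 − 20·log₁₀(20.0/2.0) = 80.9 − 20.00 = 60.90 dB SPL.
packaged HVAC unit: 82.7 − 20·log₁₀(27.8/2.0) = 82.7 − 22.86 = 59.84 dB SPL.
diesel generator: 85.4 − 20·log₁₀(25.8/2.0) = 85.4 − 22.21 = 63.19 dB SPL.
chiller: 89.5 − 20·log₁₀(21.3/2.0) = 89.5 − 20.55 = 68.95 dB SPL.
Σ 10^(L/10) = 1.214e+07 → L_total = 10·log₁₀(1.214e+07) = 70.84 dB SPL.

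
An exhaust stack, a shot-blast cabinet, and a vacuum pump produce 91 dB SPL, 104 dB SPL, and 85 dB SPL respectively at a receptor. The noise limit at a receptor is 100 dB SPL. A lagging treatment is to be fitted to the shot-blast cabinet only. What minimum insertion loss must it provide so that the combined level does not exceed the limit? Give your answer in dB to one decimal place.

4.7 dB

Everything except the shot-blast cabinet sums to 10^(91/10) + 10^(85/10) = 1.575e+09 in linear terms, 91.97 dB SPL.
To meet 100 dB SPL overall, the treated shot-blast cabinet may contribute at most 10^(100/10) − 1.575e+09 = 8.425e+09, i.e. 99.26 dB SPL.
Required insertion loss = 104 − 99.26 = 4.74 dB.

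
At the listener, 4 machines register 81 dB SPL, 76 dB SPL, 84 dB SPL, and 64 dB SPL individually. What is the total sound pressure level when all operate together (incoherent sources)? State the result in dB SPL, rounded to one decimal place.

86.2 dB SPL

Incoherent sources combine by intensity addition: L_total = 10·log₁₀(Σ 10^(L_i/10)).
Σ 10^(L/10) = 10^(81/10) + 10^(76/10) + 10^(84/10) + 10^(64/10) = 4.194e+08.
L_total = 10·log₁₀(4.194e+08) = 86.23 dB SPL.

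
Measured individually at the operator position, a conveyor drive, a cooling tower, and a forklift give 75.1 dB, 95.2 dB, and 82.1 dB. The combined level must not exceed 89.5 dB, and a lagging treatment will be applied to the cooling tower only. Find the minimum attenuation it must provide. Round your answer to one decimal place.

6.8 dB

Everything except the cooling tower sums to 10^(75.1/10) + 10^(82.1/10) = 1.945e+08 in linear terms, 82.89 dB.
The limit corresponds to 10^(89.5/10) = 8.913e+08; subtracting the fixed part leaves 6.967e+08 for the cooling tower, i.e. 88.43 dB.
So the cooling tower must be reduced from 95.2 to 88.43 dB: IL = 6.77 dB.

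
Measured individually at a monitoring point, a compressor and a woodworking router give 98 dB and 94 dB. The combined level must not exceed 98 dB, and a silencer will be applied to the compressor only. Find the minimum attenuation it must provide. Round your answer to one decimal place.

The untreated sources together contribute 10^(94/10) = 2.512e+09, i.e. 94.00 dB.
The limit corresponds to 10^(98/10) = 6.310e+09; subtracting the fixed part leaves 3.798e+09 for the compressor, i.e. 95.80 dB.
So the compressor must be reduced from 98 to 95.80 dB: IL = 2.20 dB.

2.2 dB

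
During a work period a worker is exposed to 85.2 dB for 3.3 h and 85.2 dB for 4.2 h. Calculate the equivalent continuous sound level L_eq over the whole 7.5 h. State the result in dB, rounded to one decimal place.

Weight each interval's intensity by its duration and average over T = 7.5 h:
Σ tᵢ·10^(Lᵢ/10) = 3.3·10^(85.2/10) + 4.2·10^(85.2/10) = 2.483e+09.
L_eq = 10·log₁₀(2.483e+09/7.5) = 85.20 dB.

85.2 dB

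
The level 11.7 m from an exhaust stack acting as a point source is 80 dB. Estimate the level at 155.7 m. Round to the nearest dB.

For a point source, L₂ = L₁ − 20·log₁₀(r₂/r₁).
L₂ = 80 − 20·log₁₀(155.7/11.7) = 80 − 22.482 = 57.52 dB.

58 dB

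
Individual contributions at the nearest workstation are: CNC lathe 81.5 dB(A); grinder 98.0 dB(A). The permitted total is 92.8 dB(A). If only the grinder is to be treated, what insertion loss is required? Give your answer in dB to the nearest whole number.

6 dB

The untreated sources together contribute 10^(81.5/10) = 1.413e+08, i.e. 81.50 dB(A).
To meet 92.8 dB(A) overall, the treated grinder may contribute at most 10^(92.8/10) − 1.413e+08 = 1.764e+09, i.e. 92.47 dB(A).
So the grinder must be reduced from 98.0 to 92.47 dB(A): IL = 5.53 dB.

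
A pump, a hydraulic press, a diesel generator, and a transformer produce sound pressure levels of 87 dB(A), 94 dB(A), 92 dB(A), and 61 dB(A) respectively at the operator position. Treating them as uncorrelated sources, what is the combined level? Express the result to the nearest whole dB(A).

97 dB(A)

For uncorrelated sources the intensities add, so convert each level to linear form, sum, and take 10·log₁₀ of the total.
Σ 10^(L/10) = 10^(87/10) + 10^(94/10) + 10^(92/10) + 10^(61/10) = 4.599e+09.
L_total = 10·log₁₀(4.599e+09) = 96.63 dB(A).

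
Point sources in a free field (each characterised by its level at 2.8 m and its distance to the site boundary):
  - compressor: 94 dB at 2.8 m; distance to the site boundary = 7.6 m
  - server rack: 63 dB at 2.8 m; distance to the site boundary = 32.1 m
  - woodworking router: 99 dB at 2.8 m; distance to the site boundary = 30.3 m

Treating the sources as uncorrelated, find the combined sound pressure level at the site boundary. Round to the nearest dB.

Propagate each source to the receiver with L = L_ref − 20·log₁₀(r/r_ref), then add intensities.
compressor: 94 − 20·log₁₀(7.6/2.8) = 94 − 8.67 = 85.33 dB.
server rack: 63 − 20·log₁₀(32.1/2.8) = 63 − 21.19 = 41.81 dB.
woodworking router: 99 − 20·log₁₀(30.3/2.8) = 99 − 20.69 = 78.31 dB.
Σ 10^(L/10) = 4.088e+08 → L_total = 10·log₁₀(4.088e+08) = 86.12 dB.

86 dB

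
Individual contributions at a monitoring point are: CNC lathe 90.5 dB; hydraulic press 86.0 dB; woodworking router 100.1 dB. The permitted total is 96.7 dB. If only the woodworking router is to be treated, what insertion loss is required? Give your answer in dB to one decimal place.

The untreated sources together contribute 10^(90.5/10) + 10^(86.0/10) = 1.520e+09, i.e. 91.82 dB.
The limit corresponds to 10^(96.7/10) = 4.677e+09; subtracting the fixed part leaves 3.157e+09 for the woodworking router, i.e. 94.99 dB.
Required insertion loss = 100.1 − 94.99 = 5.11 dB.

5.1 dB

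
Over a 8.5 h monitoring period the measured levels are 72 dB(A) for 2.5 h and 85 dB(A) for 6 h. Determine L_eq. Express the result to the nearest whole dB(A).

84 dB(A)

The energy average is taken in the linear domain: L_eq = 10·log₁₀[(Σ tᵢ·10^(Lᵢ/10))/T], T = 8.5 h.
Σ tᵢ·10^(Lᵢ/10) = 2.5·10^(72/10) + 6·10^(85/10) = 1.937e+09.
L_eq = 10·log₁₀(1.937e+09/8.5) = 83.58 dB(A).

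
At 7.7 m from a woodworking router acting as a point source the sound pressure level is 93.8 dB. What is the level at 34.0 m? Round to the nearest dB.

Spherical spreading from a point source gives a 20·log₁₀(r₂/r₁) drop.
L₂ = 93.8 − 20·log₁₀(34.0/7.7) = 93.8 − 12.900 = 80.90 dB.

81 dB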